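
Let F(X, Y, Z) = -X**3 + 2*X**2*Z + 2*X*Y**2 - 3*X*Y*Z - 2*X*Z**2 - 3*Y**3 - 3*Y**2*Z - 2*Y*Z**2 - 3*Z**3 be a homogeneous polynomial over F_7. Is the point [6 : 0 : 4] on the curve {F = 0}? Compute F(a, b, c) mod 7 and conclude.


F(6,0,4) ≡ 3 (mod 7); P is NOT on the curve.

Evaluate F(6, 0, 4) term-by-term (mod 7).
  -X**3 ↦ -1·216·1·1 = -216
  2*X**2*Z ↦ 2·36·1·4 = 288
  2*X*Y**2 ↦ 2·6·0·1 = 0
  -3*X*Y*Z ↦ -3·6·0·4 = 0
  -2*X*Z**2 ↦ -2·6·1·16 = -192
  -3*Y**3 ↦ -3·1·0·1 = 0
  -3*Y**2*Z ↦ -3·1·0·4 = 0
  -2*Y*Z**2 ↦ -2·1·0·16 = 0
  -3*Z**3 ↦ -3·1·1·64 = -192
Sum: F(6, 0, 4) = (-216) + (288) + (0) + (0) + (-192) + (0) + (0) + (0) + (-192) = -312.
Reducing mod 7: -312 ≡ 3 (mod 7).
Since F(a, b, c) ≡ 3 ≠ 0 (mod 7), P does NOT lie on the curve.


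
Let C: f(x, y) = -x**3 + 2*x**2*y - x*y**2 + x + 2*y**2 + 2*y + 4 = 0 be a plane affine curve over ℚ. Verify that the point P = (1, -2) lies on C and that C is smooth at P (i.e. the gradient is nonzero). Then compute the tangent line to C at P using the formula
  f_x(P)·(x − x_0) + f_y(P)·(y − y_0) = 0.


Tangent line at P: 14 - 14*x = 0.

Step 1: f(1, -2) = 0, so P lies on C.
Step 2: partial derivatives
  f_x(x, y) = -3*x**2 + 4*x*y - y**2 + 1, f_y(x, y) = 2*x**2 - 2*x*y + 4*y + 2.
  f_x(P) = -14, f_y(P) = 0 (gradient nonzero, so P is smooth).
Step 3: tangent line at P: -14·(x − 1) + 0·(y − -2) = 0.
Expanding: 14 - 14*x = 0.


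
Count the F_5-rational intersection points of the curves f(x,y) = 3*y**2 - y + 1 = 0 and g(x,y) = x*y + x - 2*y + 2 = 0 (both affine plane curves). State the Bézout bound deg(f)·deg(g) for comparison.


Common zeros: {(1, 3)}; count = 1; Bézout bound = 4.

deg(f) = 2, deg(g) = 2, so Bézout bound = 4.
Scan x ∈ F_5. For each x, list the y ∈ F_5 with f(x, y) ≡ 0 and those with g(x, y) ≡ 0 (mod 5); the common zeros in that column are the intersection.
  x = 0: f ≡ 0 at y ∈ {3, 4}; g ≡ 0 at y ∈ {1}; common: ∅.
  x = 1: f ≡ 0 at y ∈ {3, 4}; g ≡ 0 at y ∈ {3}; common: {3}.
  x = 2: f ≡ 0 at y ∈ {3, 4}; g ≡ 0 at y ∈ ∅; common: ∅.
  x = 3: f ≡ 0 at y ∈ {3, 4}; g ≡ 0 at y ∈ {0}; common: ∅.
  x = 4: f ≡ 0 at y ∈ {3, 4}; g ≡ 0 at y ∈ {2}; common: ∅.
Collecting: common zeros = {(1, 3)}, so the count is 1.
Comparison with the Bézout bound: 1 ≤ 4 = deg(f)·deg(g), as expected for curves with no common component (the affine F_5-count falls short of the bound because intersections may lie at infinity, over extension fields, or carry multiplicity).


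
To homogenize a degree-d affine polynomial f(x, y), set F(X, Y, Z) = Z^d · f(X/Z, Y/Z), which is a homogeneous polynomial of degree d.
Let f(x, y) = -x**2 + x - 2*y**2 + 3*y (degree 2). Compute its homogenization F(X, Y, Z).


F(X, Y, Z) = -X**2 + X*Z - 2*Y**2 + 3*Y*Z

deg(f) = 2.
Substitute x = X/Z, y = Y/Z into f, then multiply by Z^2.
  monomial -1·x^2·y^0 ↦ -1·X^2·Y^0·Z^0.
  monomial 1·x^1·y^0 ↦ 1·X^1·Y^0·Z^1.
  monomial -2·x^0·y^2 ↦ -2·X^0·Y^2·Z^0.
  monomial 3·x^0·y^1 ↦ 3·X^0·Y^1·Z^1.
Collecting: F(X, Y, Z) = -X**2 + X*Z - 2*Y**2 + 3*Y*Z.


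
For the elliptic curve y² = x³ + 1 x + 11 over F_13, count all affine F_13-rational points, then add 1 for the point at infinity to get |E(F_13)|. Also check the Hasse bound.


Affine points = {(1, 0), (4, 1), (4, 12), (6, 5), (6, 8), (7, 6), (7, 7), (11, 1), (11, 12), (12, 3), (12, 10)}; affine count = 11; |E(F_13)| = 12.

Discriminant check: Δ ∝ 4a³ + 27b² = 4·1³ + 27·11² = 4·1 + 27·121 ≡ 8 (mod 13). Nonzero ⇒ E is nonsingular.
For each x ∈ F_13, compute rhs = x³ + 1·x + 11 mod 13, then count y ∈ F_13 with y² ≡ rhs.
  x = 0: rhs = 11, matching y values: none (0 points).
  x = 1: rhs = 0, matching y values: 0 (1 points).
  x = 2: rhs = 8, matching y values: none (0 points).
  x = 3: rhs = 2, matching y values: none (0 points).
  x = 4: rhs = 1, matching y values: 1, 12 (2 points).
  x = 5: rhs = 11, matching y values: none (0 points).
  x = 6: rhs = 12, matching y values: 5, 8 (2 points).
  x = 7: rhs = 10, matching y values: 6, 7 (2 points).
  x = 8: rhs = 11, matching y values: none (0 points).
  x = 9: rhs = 8, matching y values: none (0 points).
  x = 10: rhs = 7, matching y values: none (0 points).
  x = 11: rhs = 1, matching y values: 1, 12 (2 points).
  x = 12: rhs = 9, matching y values: 3, 10 (2 points).
Total affine count: 11.
Full point count |E(F_13)| = 11 + 1 = 12.
Hasse bound: |12 − (13+1)| = |-2| = 2 ≤ 2√13 ≈ 7.2111 ✓.


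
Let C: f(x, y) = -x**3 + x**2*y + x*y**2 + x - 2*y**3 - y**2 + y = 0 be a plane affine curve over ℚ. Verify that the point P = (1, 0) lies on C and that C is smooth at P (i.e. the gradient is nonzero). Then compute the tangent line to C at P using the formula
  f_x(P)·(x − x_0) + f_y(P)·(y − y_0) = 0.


Tangent line at P: -2*x + 2*y + 2 = 0.

Step 1: f(1, 0) = 0, so P lies on C.
Step 2: partial derivatives
  f_x(x, y) = -3*x**2 + 2*x*y + y**2 + 1, f_y(x, y) = x**2 + 2*x*y - 6*y**2 - 2*y + 1.
  f_x(P) = -2, f_y(P) = 2 (gradient nonzero, so P is smooth).
Step 3: tangent line at P: -2·(x − 1) + 2·(y − 0) = 0.
Expanding: -2*x + 2*y + 2 = 0.


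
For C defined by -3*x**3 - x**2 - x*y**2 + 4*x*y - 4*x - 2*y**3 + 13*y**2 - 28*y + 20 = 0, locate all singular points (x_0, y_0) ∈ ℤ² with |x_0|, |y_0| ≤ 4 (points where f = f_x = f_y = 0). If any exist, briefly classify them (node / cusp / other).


Singular points: {(0, 2)}; classification: node.

Compute partial derivatives:
  f_x = -9*x**2 - 2*x - y**2 + 4*y - 4.
  f_y = -2*x*y + 4*x - 6*y**2 + 26*y - 28.
Scan x_0 ∈ {−4, ..., 4}. For each x_0, f_y(x_0, y) is a polynomial in y; find its integer roots y ∈ {−4, ..., 4}, then test f_x and f at those candidates.
  x = -4: f_y(-4, y) = -6*y**2 + 34*y - 44; vanishes at y ∈ {2}. (-4, 2): f_x = -136 ≠ 0.
  x = -3: f_y(-3, y) = -6*y**2 + 32*y - 40; vanishes at y ∈ {2}. (-3, 2): f_x = -75 ≠ 0.
  x = -2: f_y(-2, y) = -6*y**2 + 30*y - 36; vanishes at y ∈ {2, 3}. (-2, 2): f_x = -32 ≠ 0; (-2, 3): f_x = -33 ≠ 0.
  x = -1: f_y(-1, y) = -6*y**2 + 28*y - 32; vanishes at y ∈ {2}. (-1, 2): f_x = -7 ≠ 0.
  x = 0: f_y(0, y) = -6*y**2 + 26*y - 28; vanishes at y ∈ {2}. (0, 2): f_x = 0, f = 0 — SINGULAR.
  x = 1: f_y(1, y) = -6*y**2 + 24*y - 24; vanishes at y ∈ {2}. (1, 2): f_x = -11 ≠ 0.
  x = 2: f_y(2, y) = -6*y**2 + 22*y - 20; vanishes at y ∈ {2}. (2, 2): f_x = -40 ≠ 0.
  x = 3: f_y(3, y) = -6*y**2 + 20*y - 16; vanishes at y ∈ {2}. (3, 2): f_x = -87 ≠ 0.
  x = 4: f_y(4, y) = -6*y**2 + 18*y - 12; vanishes at y ∈ {1, 2}. (4, 1): f_x = -153 ≠ 0; (4, 2): f_x = -152 ≠ 0.
Only singular point on the grid: (0, 2).
Classify: substitute x = 0 + u, y = 2 + v and expand: f = -3*u**3 - u**2 - u*v**2 - 2*v**3 + v**2.
No constant or linear terms (consistent with a singular point). Quadratic part: -u**2 + v**2. Cubic part: -3*u**3 - u*v**2 - 2*v**3.
The quadratic part v**2 - u**2 = (v − u)(v + u) splits into two distinct linear factors, so there are two distinct tangent lines y − 2 = ±(x − 0) — this is a node (ordinary double point).
Classification: node.


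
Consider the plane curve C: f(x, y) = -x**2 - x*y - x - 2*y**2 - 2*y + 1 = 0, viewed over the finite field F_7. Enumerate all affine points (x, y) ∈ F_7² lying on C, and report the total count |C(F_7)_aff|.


Affine F_7-points: {(1, 3), (1, 6), (2, 2), (2, 3), (3, 4), (6, 4), (6, 6)}; count = 7.

For each of the 49 pairs (x, y) ∈ F_7², evaluate f(x, y) mod 7. Record the zeros.
  x = 0: [0↦1, 1↦4, 2↦3, 3↦5, 4↦3, 5↦4, 6↦1]  zeros at y ∈ ∅
  x = 1: [0↦6, 1↦1, 2↦6, 3↦0, 4↦4, 5↦4, 6↦0]  zeros at y ∈ {3, 6}
  x = 2: [0↦2, 1↦3, 2↦0, 3↦0, 4↦3, 5↦2, 6↦4]  zeros at y ∈ {2, 3}
  x = 3: [0↦3, 1↦3, 2↦6, 3↦5, 4↦0, 5↦5, 6↦6]  zeros at y ∈ {4}
  x = 4: [0↦2, 1↦1, 2↦3, 3↦1, 4↦2, 5↦6, 6↦6]  zeros at y ∈ ∅
  x = 5: [0↦6, 1↦4, 2↦5, 3↦2, 4↦2, 5↦5, 6↦4]  zeros at y ∈ ∅
  x = 6: [0↦1, 1↦5, 2↦5, 3↦1, 4↦0, 5↦2, 6↦0]  zeros at y ∈ {4, 6}
Collecting zeros: affine points = {(1, 3), (1, 6), (2, 2), (2, 3), (3, 4), (6, 4), (6, 6)}.
Total count |C(F_7)_aff| = 7.


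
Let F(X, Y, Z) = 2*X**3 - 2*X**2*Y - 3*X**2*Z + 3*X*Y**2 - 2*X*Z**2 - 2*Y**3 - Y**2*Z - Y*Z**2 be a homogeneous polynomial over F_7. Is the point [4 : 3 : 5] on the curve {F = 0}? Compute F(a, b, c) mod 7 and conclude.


F(4,3,5) ≡ 2 (mod 7); P is NOT on the curve.

Evaluate F(4, 3, 5) term-by-term (mod 7).
  2*X**3 ↦ 2·64·1·1 = 128
  -2*X**2*Y ↦ -2·16·3·1 = -96
  -3*X**2*Z ↦ -3·16·1·5 = -240
  3*X*Y**2 ↦ 3·4·9·1 = 108
  -2*X*Z**2 ↦ -2·4·1·25 = -200
  -2*Y**3 ↦ -2·1·27·1 = -54
  -Y**2*Z ↦ -1·1·9·5 = -45
  -Y*Z**2 ↦ -1·1·3·25 = -75
Sum: F(4, 3, 5) = (128) + (-96) + (-240) + (108) + (-200) + (-54) + (-45) + (-75) = -474.
Reducing mod 7: -474 ≡ 2 (mod 7).
Since F(a, b, c) ≡ 2 ≠ 0 (mod 7), P does NOT lie on the curve.


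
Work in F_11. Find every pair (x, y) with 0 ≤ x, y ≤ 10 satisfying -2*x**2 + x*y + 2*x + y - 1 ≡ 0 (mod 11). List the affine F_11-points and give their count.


Affine F_11-points: {(0, 1), (1, 6), (2, 9), (3, 6), (4, 5), (5, 5), (6, 4), (7, 1), (8, 4), (9, 9)}; count = 10.

For each of the 121 pairs (x, y) ∈ F_11², evaluate f(x, y) mod 11. Record the zeros.
  x = 0: [0↦10, 1↦0, 2↦1, 3↦2, 4↦3, 5↦4, 6↦5, 7↦6, 8↦7, 9↦8, 10↦9]  zeros at y ∈ {1}
  x = 1: [0↦10, 1↦1, 2↦3, 3↦5, 4↦7, 5↦9, 6↦0, 7↦2, 8↦4, 9↦6, 10↦8]  zeros at y ∈ {6}
  x = 2: [0↦6, 1↦9, 2↦1, 3↦4, 4↦7, 5↦10, 6↦2, 7↦5, 8↦8, 9↦0, 10↦3]  zeros at y ∈ {9}
  x = 3: [0↦9, 1↦2, 2↦6, 3↦10, 4↦3, 5↦7, 6↦0, 7↦4, 8↦8, 9↦1, 10↦5]  zeros at y ∈ {6}
  x = 4: [0↦8, 1↦2, 2↦7, 3↦1, 4↦6, 5↦0, 6↦5, 7↦10, 8↦4, 9↦9, 10↦3]  zeros at y ∈ {5}
  x = 5: [0↦3, 1↦9, 2↦4, 3↦10, 4↦5, 5↦0, 6↦6, 7↦1, 8↦7, 9↦2, 10↦8]  zeros at y ∈ {5}
  x = 6: [0↦5, 1↦1, 2↦8, 3↦4, 4↦0, 5↦7, 6↦3, 7↦10, 8↦6, 9↦2, 10↦9]  zeros at y ∈ {4}
  x = 7: [0↦3, 1↦0, 2↦8, 3↦5, 4↦2, 5↦10, 6↦7, 7↦4, 8↦1, 9↦9, 10↦6]  zeros at y ∈ {1}
  x = 8: [0↦8, 1↦6, 2↦4, 3↦2, 4↦0, 5↦9, 6↦7, 7↦5, 8↦3, 9↦1, 10↦10]  zeros at y ∈ {4}
  x = 9: [0↦9, 1↦8, 2↦7, 3↦6, 4↦5, 5↦4, 6↦3, 7↦2, 8↦1, 9↦0, 10↦10]  zeros at y ∈ {9}
  x = 10: [0↦6, 1↦6, 2↦6, 3↦6, 4↦6, 5↦6, 6↦6, 7↦6, 8↦6, 9↦6, 10↦6]  zeros at y ∈ ∅
Collecting zeros: affine points = {(0, 1), (1, 6), (2, 9), (3, 6), (4, 5), (5, 5), (6, 4), (7, 1), (8, 4), (9, 9)}.
Total count |C(F_11)_aff| = 10.


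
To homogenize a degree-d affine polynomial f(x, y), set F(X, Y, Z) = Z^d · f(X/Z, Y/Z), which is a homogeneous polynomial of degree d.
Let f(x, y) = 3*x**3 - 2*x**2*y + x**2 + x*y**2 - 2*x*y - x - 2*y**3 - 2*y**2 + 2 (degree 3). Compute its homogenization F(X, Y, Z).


F(X, Y, Z) = 3*X**3 - 2*X**2*Y + X**2*Z + X*Y**2 - 2*X*Y*Z - X*Z**2 - 2*Y**3 - 2*Y**2*Z + 2*Z**3

deg(f) = 3.
Substitute x = X/Z, y = Y/Z into f, then multiply by Z^3.
  monomial 3·x^3·y^0 ↦ 3·X^3·Y^0·Z^0.
  monomial -2·x^2·y^1 ↦ -2·X^2·Y^1·Z^0.
  monomial 1·x^2·y^0 ↦ 1·X^2·Y^0·Z^1.
  monomial 1·x^1·y^2 ↦ 1·X^1·Y^2·Z^0.
  monomial -2·x^1·y^1 ↦ -2·X^1·Y^1·Z^1.
  monomial -1·x^1·y^0 ↦ -1·X^1·Y^0·Z^2.
  monomial -2·x^0·y^3 ↦ -2·X^0·Y^3·Z^0.
  monomial -2·x^0·y^2 ↦ -2·X^0·Y^2·Z^1.
  monomial 2·x^0·y^0 ↦ 2·X^0·Y^0·Z^3.
Collecting: F(X, Y, Z) = 3*X**3 - 2*X**2*Y + X**2*Z + X*Y**2 - 2*X*Y*Z - X*Z**2 - 2*Y**3 - 2*Y**2*Z + 2*Z**3.


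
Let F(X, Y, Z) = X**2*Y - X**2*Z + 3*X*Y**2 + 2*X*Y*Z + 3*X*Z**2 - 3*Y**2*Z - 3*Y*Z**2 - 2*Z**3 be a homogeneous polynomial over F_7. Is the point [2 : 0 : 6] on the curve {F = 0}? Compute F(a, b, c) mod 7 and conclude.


F(2,0,6) ≡ 5 (mod 7); P is NOT on the curve.

Evaluate F(2, 0, 6) term-by-term (mod 7).
  X**2*Y ↦ 1·4·0·1 = 0
  -X**2*Z ↦ -1·4·1·6 = -24
  3*X*Y**2 ↦ 3·2·0·1 = 0
  2*X*Y*Z ↦ 2·2·0·6 = 0
  3*X*Z**2 ↦ 3·2·1·36 = 216
  -3*Y**2*Z ↦ -3·1·0·6 = 0
  -3*Y*Z**2 ↦ -3·1·0·36 = 0
  -2*Z**3 ↦ -2·1·1·216 = -432
Sum: F(2, 0, 6) = (0) + (-24) + (0) + (0) + (216) + (0) + (0) + (-432) = -240.
Reducing mod 7: -240 ≡ 5 (mod 7).
Since F(a, b, c) ≡ 5 ≠ 0 (mod 7), P does NOT lie on the curve.


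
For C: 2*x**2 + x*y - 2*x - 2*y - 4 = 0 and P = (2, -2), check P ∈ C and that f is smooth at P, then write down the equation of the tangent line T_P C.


Tangent line at P: 4*x - 8 = 0.

Step 1: f(2, -2) = 0, so P lies on C.
Step 2: partial derivatives
  f_x(x, y) = 4*x + y - 2, f_y(x, y) = x - 2.
  f_x(P) = 4, f_y(P) = 0 (gradient nonzero, so P is smooth).
Step 3: tangent line at P: 4·(x − 2) + 0·(y − -2) = 0.
Expanding: 4*x - 8 = 0.


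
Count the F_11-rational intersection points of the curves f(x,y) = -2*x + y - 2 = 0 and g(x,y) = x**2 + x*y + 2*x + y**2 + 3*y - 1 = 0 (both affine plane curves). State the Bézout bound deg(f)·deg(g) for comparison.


Common zeros: ∅; count = 0; Bézout bound = 2.

deg(f) = 1, deg(g) = 2, so Bézout bound = 2.
Scan x ∈ F_11. For each x, list the y ∈ F_11 with f(x, y) ≡ 0 and those with g(x, y) ≡ 0 (mod 11); the common zeros in that column are the intersection.
  x = 0: f ≡ 0 at y ∈ {2}; g ≡ 0 at y ∈ ∅; common: ∅.
  x = 1: f ≡ 0 at y ∈ {4}; g ≡ 0 at y ∈ ∅; common: ∅.
  x = 2: f ≡ 0 at y ∈ {6}; g ≡ 0 at y ∈ ∅; common: ∅.
  x = 3: f ≡ 0 at y ∈ {8}; g ≡ 0 at y ∈ ∅; common: ∅.
  x = 4: f ≡ 0 at y ∈ {10}; g ≡ 0 at y ∈ {7, 8}; common: ∅.
  x = 5: f ≡ 0 at y ∈ {1}; g ≡ 0 at y ∈ {5, 9}; common: ∅.
  x = 6: f ≡ 0 at y ∈ {3}; g ≡ 0 at y ∈ {4, 9}; common: ∅.
  x = 7: f ≡ 0 at y ∈ {5}; g ≡ 0 at y ∈ ∅; common: ∅.
  x = 8: f ≡ 0 at y ∈ {7}; g ≡ 0 at y ∈ {3, 8}; common: ∅.
  x = 9: f ≡ 0 at y ∈ {9}; g ≡ 0 at y ∈ {3, 7}; common: ∅.
  x = 10: f ≡ 0 at y ∈ {0}; g ≡ 0 at y ∈ {4, 5}; common: ∅.
Collecting: common zeros = ∅, so the count is 0.
Comparison with the Bézout bound: 0 ≤ 2 = deg(f)·deg(g), as expected for curves with no common component (the affine F_11-count falls short of the bound because intersections may lie at infinity, over extension fields, or carry multiplicity).


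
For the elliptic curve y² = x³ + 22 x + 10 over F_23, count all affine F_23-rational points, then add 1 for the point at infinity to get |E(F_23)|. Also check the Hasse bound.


Affine points = {(2, 4), (2, 19), (4, 1), (4, 22), (6, 6), (6, 17), (7, 1), (7, 22), (8, 10), (8, 13), (12, 1), (12, 22), (13, 3), (13, 20), (14, 7), (14, 16), (15, 9), (15, 14), (20, 3), (20, 20), (21, 2), (21, 21)}; affine count = 22; |E(F_23)| = 23.

Discriminant check: Δ ∝ 4a³ + 27b² = 4·22³ + 27·10² = 4·10648 + 27·100 ≡ 5 (mod 23). Nonzero ⇒ E is nonsingular.
For each x ∈ F_23, compute rhs = x³ + 22·x + 10 mod 23, then count y ∈ F_23 with y² ≡ rhs.
  x = 0: rhs = 10, matching y values: none (0 points).
  x = 1: rhs = 10, matching y values: none (0 points).
  x = 2: rhs = 16, matching y values: 4, 19 (2 points).
  x = 3: rhs = 11, matching y values: none (0 points).
  x = 4: rhs = 1, matching y values: 1, 22 (2 points).
  x = 5: rhs = 15, matching y values: none (0 points).
  x = 6: rhs = 13, matching y values: 6, 17 (2 points).
  x = 7: rhs = 1, matching y values: 1, 22 (2 points).
  x = 8: rhs = 8, matching y values: 10, 13 (2 points).
  x = 9: rhs = 17, matching y values: none (0 points).
  x = 10: rhs = 11, matching y values: none (0 points).
  x = 11: rhs = 19, matching y values: none (0 points).
  x = 12: rhs = 1, matching y values: 1, 22 (2 points).
  x = 13: rhs = 9, matching y values: 3, 20 (2 points).
  x = 14: rhs = 3, matching y values: 7, 16 (2 points).
  x = 15: rhs = 12, matching y values: 9, 14 (2 points).
  x = 16: rhs = 19, matching y values: none (0 points).
  x = 17: rhs = 7, matching y values: none (0 points).
  x = 18: rhs = 5, matching y values: none (0 points).
  x = 19: rhs = 19, matching y values: none (0 points).
  x = 20: rhs = 9, matching y values: 3, 20 (2 points).
  x = 21: rhs = 4, matching y values: 2, 21 (2 points).
  x = 22: rhs = 10, matching y values: none (0 points).
Total affine count: 22.
Full point count |E(F_23)| = 22 + 1 = 23.
Hasse bound: |23 − (23+1)| = |-1| = 1 ≤ 2√23 ≈ 9.5917 ✓.


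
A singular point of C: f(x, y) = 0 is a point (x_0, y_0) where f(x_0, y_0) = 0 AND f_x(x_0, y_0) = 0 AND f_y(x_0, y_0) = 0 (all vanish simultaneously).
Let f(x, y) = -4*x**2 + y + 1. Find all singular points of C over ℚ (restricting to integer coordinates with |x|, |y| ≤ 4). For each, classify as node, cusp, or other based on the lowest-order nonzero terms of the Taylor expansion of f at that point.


No singular points in the scanned grid; C is smooth there.

Compute partial derivatives:
  f_x = -8*x.
  f_y = 1.
f_y = 1 is a nonzero constant, so f_y never vanishes: no point (x, y) can satisfy f = f_x = f_y = 0. In particular no (x, y) ∈ {−4, ..., 4}² is singular; the curve is smooth.


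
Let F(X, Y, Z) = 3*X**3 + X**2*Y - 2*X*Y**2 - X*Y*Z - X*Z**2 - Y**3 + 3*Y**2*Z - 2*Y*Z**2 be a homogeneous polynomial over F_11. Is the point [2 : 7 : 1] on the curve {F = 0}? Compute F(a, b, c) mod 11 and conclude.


F(2,7,1) ≡ 4 (mod 11); P is NOT on the curve.

Evaluate F(2, 7, 1) term-by-term (mod 11).
  3*X**3 ↦ 3·8·1·1 = 24
  X**2*Y ↦ 1·4·7·1 = 28
  -2*X*Y**2 ↦ -2·2·49·1 = -196
  -X*Y*Z ↦ -1·2·7·1 = -14
  -X*Z**2 ↦ -1·2·1·1 = -2
  -Y**3 ↦ -1·1·343·1 = -343
  3*Y**2*Z ↦ 3·1·49·1 = 147
  -2*Y*Z**2 ↦ -2·1·7·1 = -14
Sum: F(2, 7, 1) = (24) + (28) + (-196) + (-14) + (-2) + (-343) + (147) + (-14) = -370.
Reducing mod 11: -370 ≡ 4 (mod 11).
Since F(a, b, c) ≡ 4 ≠ 0 (mod 11), P does NOT lie on the curve.


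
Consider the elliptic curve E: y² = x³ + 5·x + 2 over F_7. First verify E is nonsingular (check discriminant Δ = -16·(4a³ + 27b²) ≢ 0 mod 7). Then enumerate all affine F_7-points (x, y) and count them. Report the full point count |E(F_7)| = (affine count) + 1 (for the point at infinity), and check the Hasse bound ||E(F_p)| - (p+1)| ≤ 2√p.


Affine points = {(0, 3), (0, 4), (1, 1), (1, 6), (3, 3), (3, 4), (4, 3), (4, 4)}; affine count = 8; |E(F_7)| = 9.

Discriminant check: Δ ∝ 4a³ + 27b² = 4·5³ + 27·2² = 4·125 + 27·4 ≡ 6 (mod 7). Nonzero ⇒ E is nonsingular.
For each x ∈ F_7, compute rhs = x³ + 5·x + 2 mod 7, then count y ∈ F_7 with y² ≡ rhs.
  x = 0: rhs = 2, matching y values: 3, 4 (2 points).
  x = 1: rhs = 1, matching y values: 1, 6 (2 points).
  x = 2: rhs = 6, matching y values: none (0 points).
  x = 3: rhs = 2, matching y values: 3, 4 (2 points).
  x = 4: rhs = 2, matching y values: 3, 4 (2 points).
  x = 5: rhs = 5, matching y values: none (0 points).
  x = 6: rhs = 3, matching y values: none (0 points).
Total affine count: 8.
Full point count |E(F_7)| = 8 + 1 = 9.
Hasse bound: |9 − (7+1)| = |1| = 1 ≤ 2√7 ≈ 5.2915 ✓.


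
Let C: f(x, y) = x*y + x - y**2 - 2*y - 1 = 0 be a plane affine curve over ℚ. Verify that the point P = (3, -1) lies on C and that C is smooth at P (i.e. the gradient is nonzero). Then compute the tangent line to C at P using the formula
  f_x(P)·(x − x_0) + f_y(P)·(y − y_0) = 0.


Tangent line at P: 3*y + 3 = 0.

Step 1: f(3, -1) = 0, so P lies on C.
Step 2: partial derivatives
  f_x(x, y) = y + 1, f_y(x, y) = x - 2*y - 2.
  f_x(P) = 0, f_y(P) = 3 (gradient nonzero, so P is smooth).
Step 3: tangent line at P: 0·(x − 3) + 3·(y − -1) = 0.
Expanding: 3*y + 3 = 0.


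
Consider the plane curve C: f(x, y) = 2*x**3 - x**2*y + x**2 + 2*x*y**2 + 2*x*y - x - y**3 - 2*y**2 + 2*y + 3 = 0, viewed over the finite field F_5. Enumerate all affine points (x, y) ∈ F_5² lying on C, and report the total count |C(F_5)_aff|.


Affine F_5-points: {(0, 4), (1, 0), (2, 2), (3, 1)}; count = 4.

For each of the 25 pairs (x, y) ∈ F_5², evaluate f(x, y) mod 5. Record the zeros.
  x = 0: [0↦3, 1↦2, 2↦1, 3↦4, 4↦0]  zeros at y ∈ {4}
  x = 1: [0↦0, 1↦2, 2↦3, 3↦2, 4↦3]  zeros at y ∈ {0}
  x = 2: [0↦1, 1↦4, 2↦0, 3↦3, 4↦2]  zeros at y ∈ {2}
  x = 3: [0↦3, 1↦0, 2↦4, 3↦4, 4↦4]  zeros at y ∈ {1}
  x = 4: [0↦3, 1↦2, 2↦2, 3↦2, 4↦1]  zeros at y ∈ ∅
Collecting zeros: affine points = {(0, 4), (1, 0), (2, 2), (3, 1)}.
Total count |C(F_5)_aff| = 4.


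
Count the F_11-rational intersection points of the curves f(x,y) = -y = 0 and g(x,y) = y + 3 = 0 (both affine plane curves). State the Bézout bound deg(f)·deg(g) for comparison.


Common zeros: ∅; count = 0; Bézout bound = 1.

deg(f) = 1, deg(g) = 1, so Bézout bound = 1.
Scan x ∈ F_11. For each x, list the y ∈ F_11 with f(x, y) ≡ 0 and those with g(x, y) ≡ 0 (mod 11); the common zeros in that column are the intersection.
  x = 0: f ≡ 0 at y ∈ {0}; g ≡ 0 at y ∈ {8}; common: ∅.
  x = 1: f ≡ 0 at y ∈ {0}; g ≡ 0 at y ∈ {8}; common: ∅.
  x = 2: f ≡ 0 at y ∈ {0}; g ≡ 0 at y ∈ {8}; common: ∅.
  x = 3: f ≡ 0 at y ∈ {0}; g ≡ 0 at y ∈ {8}; common: ∅.
  x = 4: f ≡ 0 at y ∈ {0}; g ≡ 0 at y ∈ {8}; common: ∅.
  x = 5: f ≡ 0 at y ∈ {0}; g ≡ 0 at y ∈ {8}; common: ∅.
  x = 6: f ≡ 0 at y ∈ {0}; g ≡ 0 at y ∈ {8}; common: ∅.
  x = 7: f ≡ 0 at y ∈ {0}; g ≡ 0 at y ∈ {8}; common: ∅.
  x = 8: f ≡ 0 at y ∈ {0}; g ≡ 0 at y ∈ {8}; common: ∅.
  x = 9: f ≡ 0 at y ∈ {0}; g ≡ 0 at y ∈ {8}; common: ∅.
  x = 10: f ≡ 0 at y ∈ {0}; g ≡ 0 at y ∈ {8}; common: ∅.
Collecting: common zeros = ∅, so the count is 0.
Comparison with the Bézout bound: 0 ≤ 1 = deg(f)·deg(g), as expected for curves with no common component (the affine F_11-count falls short of the bound because intersections may lie at infinity, over extension fields, or carry multiplicity).


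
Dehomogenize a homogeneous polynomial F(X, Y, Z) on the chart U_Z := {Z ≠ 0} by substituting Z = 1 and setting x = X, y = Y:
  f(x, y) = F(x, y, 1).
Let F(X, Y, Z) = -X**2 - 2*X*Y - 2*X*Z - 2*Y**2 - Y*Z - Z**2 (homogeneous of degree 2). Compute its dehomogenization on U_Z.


f(x, y) = -x**2 - 2*x*y - 2*x - 2*y**2 - y - 1

On U_Z we set Z = 1. Each monomial c·X^i·Y^j·Z^k in F becomes c·x^i·y^j·1^k = c·x^i·y^j.
Substituting Z = 1: F(X, Y, 1) = -x**2 - 2*x*y - 2*x - 2*y**2 - y - 1.
Note: deg(f) ≤ deg(F) = 2; strict inequality happens when F is divisible by Z (lost terms).


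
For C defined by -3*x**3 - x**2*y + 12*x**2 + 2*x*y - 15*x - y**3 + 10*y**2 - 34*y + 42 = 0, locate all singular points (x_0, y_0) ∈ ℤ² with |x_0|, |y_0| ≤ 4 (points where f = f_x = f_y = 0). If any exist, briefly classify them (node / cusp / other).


Singular points: {(1, 3)}; classification: cusp.

Compute partial derivatives:
  f_x = -9*x**2 - 2*x*y + 24*x + 2*y - 15.
  f_y = -x**2 + 2*x - 3*y**2 + 20*y - 34.
Scan x_0 ∈ {−4, ..., 4}. For each x_0, f_y(x_0, y) is a polynomial in y; find its integer roots y ∈ {−4, ..., 4}, then test f_x and f at those candidates.
  x = -4: f_y(-4, y) = -3*y**2 + 20*y - 58; no integer root y with |y| ≤ 4.
  x = -3: f_y(-3, y) = -3*y**2 + 20*y - 49; no integer root y with |y| ≤ 4.
  x = -2: f_y(-2, y) = -3*y**2 + 20*y - 42; no integer root y with |y| ≤ 4.
  x = -1: f_y(-1, y) = -3*y**2 + 20*y - 37; no integer root y with |y| ≤ 4.
  x = 0: f_y(0, y) = -3*y**2 + 20*y - 34; no integer root y with |y| ≤ 4.
  x = 1: f_y(1, y) = -3*y**2 + 20*y - 33; vanishes at y ∈ {3}. (1, 3): f_x = 0, f = 0 — SINGULAR.
  x = 2: f_y(2, y) = -3*y**2 + 20*y - 34; no integer root y with |y| ≤ 4.
  x = 3: f_y(3, y) = -3*y**2 + 20*y - 37; no integer root y with |y| ≤ 4.
  x = 4: f_y(4, y) = -3*y**2 + 20*y - 42; no integer root y with |y| ≤ 4.
Only singular point on the grid: (1, 3).
Classify: substitute x = 1 + u, y = 3 + v and expand: f = -3*u**3 - u**2*v - v**3 + v**2.
No constant or linear terms (consistent with a singular point). Quadratic part: v**2. Cubic part: -3*u**3 - u**2*v - v**3.
The quadratic part v**2 is a perfect square, so there is a single (double) tangent line v = 0, i.e. y = 3. Restricting the cubic part to that line (v = 0) leaves -3*u**3 ≠ 0, so f is not divisible by v and the branch is v² ≈ 3*u**3 to lowest order — this is a cusp.
Classification: cusp.


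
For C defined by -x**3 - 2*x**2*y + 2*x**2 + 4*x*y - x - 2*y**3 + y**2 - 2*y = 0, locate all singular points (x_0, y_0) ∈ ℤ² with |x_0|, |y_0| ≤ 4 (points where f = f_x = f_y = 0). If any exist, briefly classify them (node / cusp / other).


Singular points: {(1, 0)}; classification: node.

Compute partial derivatives:
  f_x = -3*x**2 - 4*x*y + 4*x + 4*y - 1.
  f_y = -2*x**2 + 4*x - 6*y**2 + 2*y - 2.
Scan x_0 ∈ {−4, ..., 4}. For each x_0, f_y(x_0, y) is a polynomial in y; find its integer roots y ∈ {−4, ..., 4}, then test f_x and f at those candidates.
  x = -4: f_y(-4, y) = -6*y**2 + 2*y - 50; no integer root y with |y| ≤ 4.
  x = -3: f_y(-3, y) = -6*y**2 + 2*y - 32; no integer root y with |y| ≤ 4.
  x = -2: f_y(-2, y) = -6*y**2 + 2*y - 18; no integer root y with |y| ≤ 4.
  x = -1: f_y(-1, y) = -6*y**2 + 2*y - 8; no integer root y with |y| ≤ 4.
  x = 0: f_y(0, y) = -6*y**2 + 2*y - 2; no integer root y with |y| ≤ 4.
  x = 1: f_y(1, y) = -6*y**2 + 2*y; vanishes at y ∈ {0}. (1, 0): f_x = 0, f = 0 — SINGULAR.
  x = 2: f_y(2, y) = -6*y**2 + 2*y - 2; no integer root y with |y| ≤ 4.
  x = 3: f_y(3, y) = -6*y**2 + 2*y - 8; no integer root y with |y| ≤ 4.
  x = 4: f_y(4, y) = -6*y**2 + 2*y - 18; no integer root y with |y| ≤ 4.
Only singular point on the grid: (1, 0).
Classify: substitute x = 1 + u, y = 0 + v and expand: f = -u**3 - 2*u**2*v - u**2 - 2*v**3 + v**2.
No constant or linear terms (consistent with a singular point). Quadratic part: -u**2 + v**2. Cubic part: -u**3 - 2*u**2*v - 2*v**3.
The quadratic part v**2 - u**2 = (v − u)(v + u) splits into two distinct linear factors, so there are two distinct tangent lines y − 0 = ±(x − 1) — this is a node (ordinary double point).
Classification: node.


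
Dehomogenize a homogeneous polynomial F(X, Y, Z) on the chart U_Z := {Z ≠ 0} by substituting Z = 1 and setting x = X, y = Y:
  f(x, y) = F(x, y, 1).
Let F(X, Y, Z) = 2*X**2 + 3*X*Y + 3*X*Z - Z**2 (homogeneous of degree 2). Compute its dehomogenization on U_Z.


f(x, y) = 2*x**2 + 3*x*y + 3*x - 1

On U_Z we set Z = 1. Each monomial c·X^i·Y^j·Z^k in F becomes c·x^i·y^j·1^k = c·x^i·y^j.
Substituting Z = 1: F(X, Y, 1) = 2*x**2 + 3*x*y + 3*x - 1.
Note: deg(f) ≤ deg(F) = 2; strict inequality happens when F is divisible by Z (lost terms).


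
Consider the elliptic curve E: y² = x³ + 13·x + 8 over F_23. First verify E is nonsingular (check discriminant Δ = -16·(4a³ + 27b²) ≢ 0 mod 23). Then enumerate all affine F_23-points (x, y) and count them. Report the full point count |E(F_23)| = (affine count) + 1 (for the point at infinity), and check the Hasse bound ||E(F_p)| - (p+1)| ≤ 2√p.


Affine points = {(0, 10), (0, 13), (4, 3), (4, 20), (6, 7), (6, 16), (8, 7), (8, 16), (9, 7), (9, 16), (12, 11), (12, 12), (14, 6), (14, 17), (15, 6), (15, 17), (17, 6), (17, 17), (18, 5), (18, 18)}; affine count = 20; |E(F_23)| = 21.

Discriminant check: Δ ∝ 4a³ + 27b² = 4·13³ + 27·8² = 4·2197 + 27·64 ≡ 5 (mod 23). Nonzero ⇒ E is nonsingular.
For each x ∈ F_23, compute rhs = x³ + 13·x + 8 mod 23, then count y ∈ F_23 with y² ≡ rhs.
  x = 0: rhs = 8, matching y values: 10, 13 (2 points).
  x = 1: rhs = 22, matching y values: none (0 points).
  x = 2: rhs = 19, matching y values: none (0 points).
  x = 3: rhs = 5, matching y values: none (0 points).
  x = 4: rhs = 9, matching y values: 3, 20 (2 points).
  x = 5: rhs = 14, matching y values: none (0 points).
  x = 6: rhs = 3, matching y values: 7, 16 (2 points).
  x = 7: rhs = 5, matching y values: none (0 points).
  x = 8: rhs = 3, matching y values: 7, 16 (2 points).
  x = 9: rhs = 3, matching y values: 7, 16 (2 points).
  x = 10: rhs = 11, matching y values: none (0 points).
  x = 11: rhs = 10, matching y values: none (0 points).
  x = 12: rhs = 6, matching y values: 11, 12 (2 points).
  x = 13: rhs = 5, matching y values: none (0 points).
  x = 14: rhs = 13, matching y values: 6, 17 (2 points).
  x = 15: rhs = 13, matching y values: 6, 17 (2 points).
  x = 16: rhs = 11, matching y values: none (0 points).
  x = 17: rhs = 13, matching y values: 6, 17 (2 points).
  x = 18: rhs = 2, matching y values: 5, 18 (2 points).
  x = 19: rhs = 7, matching y values: none (0 points).
  x = 20: rhs = 11, matching y values: none (0 points).
  x = 21: rhs = 20, matching y values: none (0 points).
  x = 22: rhs = 17, matching y values: none (0 points).
Total affine count: 20.
Full point count |E(F_23)| = 20 + 1 = 21.
Hasse bound: |21 − (23+1)| = |-3| = 3 ≤ 2√23 ≈ 9.5917 ✓.


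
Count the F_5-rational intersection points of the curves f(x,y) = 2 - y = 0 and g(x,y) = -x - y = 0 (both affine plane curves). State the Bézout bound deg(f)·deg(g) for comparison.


Common zeros: {(3, 2)}; count = 1; Bézout bound = 1.

deg(f) = 1, deg(g) = 1, so Bézout bound = 1.
Scan x ∈ F_5. For each x, list the y ∈ F_5 with f(x, y) ≡ 0 and those with g(x, y) ≡ 0 (mod 5); the common zeros in that column are the intersection.
  x = 0: f ≡ 0 at y ∈ {2}; g ≡ 0 at y ∈ {0}; common: ∅.
  x = 1: f ≡ 0 at y ∈ {2}; g ≡ 0 at y ∈ {4}; common: ∅.
  x = 2: f ≡ 0 at y ∈ {2}; g ≡ 0 at y ∈ {3}; common: ∅.
  x = 3: f ≡ 0 at y ∈ {2}; g ≡ 0 at y ∈ {2}; common: {2}.
  x = 4: f ≡ 0 at y ∈ {2}; g ≡ 0 at y ∈ {1}; common: ∅.
Collecting: common zeros = {(3, 2)}, so the count is 1.
Comparison with the Bézout bound: 1 ≤ 1 = deg(f)·deg(g), as expected for curves with no common component (the bound is attained).


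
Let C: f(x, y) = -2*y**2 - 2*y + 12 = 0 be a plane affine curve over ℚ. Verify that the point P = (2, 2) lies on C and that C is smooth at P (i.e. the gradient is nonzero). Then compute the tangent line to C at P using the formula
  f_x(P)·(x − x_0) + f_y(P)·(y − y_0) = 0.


Tangent line at P: 20 - 10*y = 0.

Step 1: f(2, 2) = 0, so P lies on C.
Step 2: partial derivatives
  f_x(x, y) = 0, f_y(x, y) = -4*y - 2.
  f_x(P) = 0, f_y(P) = -10 (gradient nonzero, so P is smooth).
Step 3: tangent line at P: 0·(x − 2) + -10·(y − 2) = 0.
Expanding: 20 - 10*y = 0.


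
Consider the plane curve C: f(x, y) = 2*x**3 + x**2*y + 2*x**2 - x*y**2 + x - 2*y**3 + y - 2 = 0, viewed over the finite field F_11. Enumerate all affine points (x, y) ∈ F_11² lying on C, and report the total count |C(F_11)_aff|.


Affine F_11-points: {(1, 9), (2, 3), (2, 9), (3, 3), (3, 6), (4, 10), (5, 2), (7, 7), (8, 9), (9, 3), (9, 4), (9, 5), (10, 2)}; count = 13.

For each of the 121 pairs (x, y) ∈ F_11², evaluate f(x, y) mod 11. Record the zeros.
  x = 0: [0↦9, 1↦8, 2↦6, 3↦2, 4↦6, 5↦6, 6↦1, 7↦1, 8↦5, 9↦1, 10↦10]  zeros at y ∈ ∅
  x = 1: [0↦3, 1↦2, 2↦9, 3↦1, 4↦10, 5↦2, 6↦9, 7↦8, 8↦9, 9↦0, 10↦2]  zeros at y ∈ {9}
  x = 2: [0↦2, 1↦3, 2↦10, 3↦0, 4↦5, 5↦2, 6↦1, 7↦1, 8↦1, 9↦0, 10↦8]  zeros at y ∈ {3, 9}
  x = 3: [0↦7, 1↦1, 2↦10, 3↦0, 4↦3, 5↦7, 6↦0, 7↦3, 8↦4, 9↦2, 10↦7]  zeros at y ∈ {3, 6}
  x = 4: [0↦8, 1↦8, 2↦10, 3↦2, 4↦5, 5↦7, 6↦7, 7↦4, 8↦8, 9↦7, 10↦0]  zeros at y ∈ {10}
  x = 5: [0↦6, 1↦3, 2↦0, 3↦7, 4↦1, 5↦3, 6↦1, 7↦5, 8↦3, 9↦5, 10↦10]  zeros at y ∈ {2}
  x = 6: [0↦2, 1↦9, 2↦3, 3↦5, 4↦3, 5↦7, 6↦5, 7↦7, 8↦1, 9↦8, 10↦5]  zeros at y ∈ ∅
  x = 7: [0↦8, 1↦5, 2↦9, 3↦8, 4↦1, 5↦9, 6↦9, 7↦0, 8↦3, 9↦6, 10↦8]  zeros at y ∈ {7}
  x = 8: [0↦3, 1↦3, 2↦8, 3↦6, 4↦7, 5↦10, 6↦3, 7↦7, 8↦10, 9↦0, 10↦9]  zeros at y ∈ {9}
  x = 9: [0↦10, 1↦4, 2↦1, 3↦0, 4↦0, 5↦0, 6↦10, 7↦7, 8↦1, 9↦2, 10↦9]  zeros at y ∈ {3, 4, 5}
  x = 10: [0↦8, 1↦9, 2↦0, 3↦2, 4↦3, 5↦2, 6↦9, 7↦1, 8↦10, 9↦2, 10↦9]  zeros at y ∈ {2}
Collecting zeros: affine points = {(1, 9), (2, 3), (2, 9), (3, 3), (3, 6), (4, 10), (5, 2), (7, 7), (8, 9), (9, 3), (9, 4), (9, 5), (10, 2)}.
Total count |C(F_11)_aff| = 13.


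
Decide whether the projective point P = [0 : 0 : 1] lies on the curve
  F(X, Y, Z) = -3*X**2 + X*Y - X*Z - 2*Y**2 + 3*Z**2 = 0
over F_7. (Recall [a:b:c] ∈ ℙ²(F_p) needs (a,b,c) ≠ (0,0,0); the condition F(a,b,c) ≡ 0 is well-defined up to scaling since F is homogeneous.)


F(0,0,1) ≡ 3 (mod 7); P is NOT on the curve.

Evaluate F(0, 0, 1) term-by-term (mod 7).
  -3*X**2 ↦ -3·0·1·1 = 0
  X*Y ↦ 1·0·0·1 = 0
  -X*Z ↦ -1·0·1·1 = 0
  -2*Y**2 ↦ -2·1·0·1 = 0
  3*Z**2 ↦ 3·1·1·1 = 3
Sum: F(0, 0, 1) = (0) + (0) + (0) + (0) + (3) = 3.
Reducing mod 7: 3 ≡ 3 (mod 7).
Since F(a, b, c) ≡ 3 ≠ 0 (mod 7), P does NOT lie on the curve.


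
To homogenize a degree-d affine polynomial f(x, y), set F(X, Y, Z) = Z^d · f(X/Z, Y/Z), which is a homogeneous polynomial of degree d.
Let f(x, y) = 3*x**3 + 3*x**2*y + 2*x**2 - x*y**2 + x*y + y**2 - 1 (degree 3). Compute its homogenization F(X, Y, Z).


F(X, Y, Z) = 3*X**3 + 3*X**2*Y + 2*X**2*Z - X*Y**2 + X*Y*Z + Y**2*Z - Z**3

deg(f) = 3.
Substitute x = X/Z, y = Y/Z into f, then multiply by Z^3.
  monomial 3·x^3·y^0 ↦ 3·X^3·Y^0·Z^0.
  monomial 3·x^2·y^1 ↦ 3·X^2·Y^1·Z^0.
  monomial 2·x^2·y^0 ↦ 2·X^2·Y^0·Z^1.
  monomial -1·x^1·y^2 ↦ -1·X^1·Y^2·Z^0.
  monomial 1·x^1·y^1 ↦ 1·X^1·Y^1·Z^1.
  monomial 1·x^0·y^2 ↦ 1·X^0·Y^2·Z^1.
  monomial -1·x^0·y^0 ↦ -1·X^0·Y^0·Z^3.
Collecting: F(X, Y, Z) = 3*X**3 + 3*X**2*Y + 2*X**2*Z - X*Y**2 + X*Y*Z + Y**2*Z - Z**3.


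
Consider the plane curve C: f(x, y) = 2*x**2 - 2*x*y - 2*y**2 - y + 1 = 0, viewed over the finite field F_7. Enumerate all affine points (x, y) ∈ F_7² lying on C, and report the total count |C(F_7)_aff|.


Affine F_7-points: {(0, 4), (0, 6), (4, 2), (4, 4), (5, 2), (5, 3), (6, 5), (6, 6)}; count = 8.

For each of the 49 pairs (x, y) ∈ F_7², evaluate f(x, y) mod 7. Record the zeros.
  x = 0: [0↦1, 1↦5, 2↦5, 3↦1, 4↦0, 5↦2, 6↦0]  zeros at y ∈ {4, 6}
  x = 1: [0↦3, 1↦5, 2↦3, 3↦4, 4↦1, 5↦1, 6↦4]  zeros at y ∈ ∅
  x = 2: [0↦2, 1↦2, 2↦5, 3↦4, 4↦6, 5↦4, 6↦5]  zeros at y ∈ ∅
  x = 3: [0↦5, 1↦3, 2↦4, 3↦1, 4↦1, 5↦4, 6↦3]  zeros at y ∈ ∅
  x = 4: [0↦5, 1↦1, 2↦0, 3↦2, 4↦0, 5↦1, 6↦5]  zeros at y ∈ {2, 4}
  x = 5: [0↦2, 1↦3, 2↦0, 3↦0, 4↦3, 5↦2, 6↦4]  zeros at y ∈ {2, 3}
  x = 6: [0↦3, 1↦2, 2↦4, 3↦2, 4↦3, 5↦0, 6↦0]  zeros at y ∈ {5, 6}
Collecting zeros: affine points = {(0, 4), (0, 6), (4, 2), (4, 4), (5, 2), (5, 3), (6, 5), (6, 6)}.
Total count |C(F_7)_aff| = 8.


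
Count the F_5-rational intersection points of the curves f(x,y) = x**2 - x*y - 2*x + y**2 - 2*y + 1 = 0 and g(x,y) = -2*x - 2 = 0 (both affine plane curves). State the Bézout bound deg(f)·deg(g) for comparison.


Common zeros: {(4, 3)}; count = 1; Bézout bound = 2.

deg(f) = 2, deg(g) = 1, so Bézout bound = 2.
Scan x ∈ F_5. For each x, list the y ∈ F_5 with f(x, y) ≡ 0 and those with g(x, y) ≡ 0 (mod 5); the common zeros in that column are the intersection.
  x = 0: f ≡ 0 at y ∈ {1}; g ≡ 0 at y ∈ ∅; common: ∅.
  x = 1: f ≡ 0 at y ∈ {0, 3}; g ≡ 0 at y ∈ ∅; common: ∅.
  x = 2: f ≡ 0 at y ∈ ∅; g ≡ 0 at y ∈ ∅; common: ∅.
  x = 3: f ≡ 0 at y ∈ {1, 4}; g ≡ 0 at y ∈ ∅; common: ∅.
  x = 4: f ≡ 0 at y ∈ {3}; g ≡ 0 at y ∈ {0, 1, 2, 3, 4}; common: {3}.
Collecting: common zeros = {(4, 3)}, so the count is 1.
Comparison with the Bézout bound: 1 ≤ 2 = deg(f)·deg(g), as expected for curves with no common component (the affine F_5-count falls short of the bound because intersections may lie at infinity, over extension fields, or carry multiplicity).


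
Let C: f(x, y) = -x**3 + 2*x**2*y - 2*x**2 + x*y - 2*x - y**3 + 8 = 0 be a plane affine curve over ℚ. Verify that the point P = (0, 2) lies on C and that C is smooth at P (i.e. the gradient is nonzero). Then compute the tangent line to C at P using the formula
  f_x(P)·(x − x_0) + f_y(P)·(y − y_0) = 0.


Tangent line at P: 24 - 12*y = 0.

Step 1: f(0, 2) = 0, so P lies on C.
Step 2: partial derivatives
  f_x(x, y) = -3*x**2 + 4*x*y - 4*x + y - 2, f_y(x, y) = 2*x**2 + x - 3*y**2.
  f_x(P) = 0, f_y(P) = -12 (gradient nonzero, so P is smooth).
Step 3: tangent line at P: 0·(x − 0) + -12·(y − 2) = 0.
Expanding: 24 - 12*y = 0.


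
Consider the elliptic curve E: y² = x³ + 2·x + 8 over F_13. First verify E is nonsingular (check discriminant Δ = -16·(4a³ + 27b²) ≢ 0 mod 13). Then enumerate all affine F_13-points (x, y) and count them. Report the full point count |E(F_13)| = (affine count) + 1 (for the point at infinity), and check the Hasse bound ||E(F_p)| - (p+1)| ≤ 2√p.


Affine points = {(5, 0), (7, 1), (7, 12), (8, 4), (8, 9), (9, 1), (9, 12), (10, 1), (10, 12), (11, 3), (11, 10)}; affine count = 11; |E(F_13)| = 12.

Discriminant check: Δ ∝ 4a³ + 27b² = 4·2³ + 27·8² = 4·8 + 27·64 ≡ 5 (mod 13). Nonzero ⇒ E is nonsingular.
For each x ∈ F_13, compute rhs = x³ + 2·x + 8 mod 13, then count y ∈ F_13 with y² ≡ rhs.
  x = 0: rhs = 8, matching y values: none (0 points).
  x = 1: rhs = 11, matching y values: none (0 points).
  x = 2: rhs = 7, matching y values: none (0 points).
  x = 3: rhs = 2, matching y values: none (0 points).
  x = 4: rhs = 2, matching y values: none (0 points).
  x = 5: rhs = 0, matching y values: 0 (1 points).
  x = 6: rhs = 2, matching y values: none (0 points).
  x = 7: rhs = 1, matching y values: 1, 12 (2 points).
  x = 8: rhs = 3, matching y values: 4, 9 (2 points).
  x = 9: rhs = 1, matching y values: 1, 12 (2 points).
  x = 10: rhs = 1, matching y values: 1, 12 (2 points).
  x = 11: rhs = 9, matching y values: 3, 10 (2 points).
  x = 12: rhs = 5, matching y values: none (0 points).
Total affine count: 11.
Full point count |E(F_13)| = 11 + 1 = 12.
Hasse bound: |12 − (13+1)| = |-2| = 2 ≤ 2√13 ≈ 7.2111 ✓.


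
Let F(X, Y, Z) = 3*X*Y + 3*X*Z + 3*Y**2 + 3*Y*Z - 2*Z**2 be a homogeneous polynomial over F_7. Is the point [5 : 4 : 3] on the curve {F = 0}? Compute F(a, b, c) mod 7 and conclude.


F(5,4,3) ≡ 3 (mod 7); P is NOT on the curve.

Evaluate F(5, 4, 3) term-by-term (mod 7).
  3*X*Y ↦ 3·5·4·1 = 60
  3*X*Z ↦ 3·5·1·3 = 45
  3*Y**2 ↦ 3·1·16·1 = 48
  3*Y*Z ↦ 3·1·4·3 = 36
  -2*Z**2 ↦ -2·1·1·9 = -18
Sum: F(5, 4, 3) = (60) + (45) + (48) + (36) + (-18) = 171.
Reducing mod 7: 171 ≡ 3 (mod 7).
Since F(a, b, c) ≡ 3 ≠ 0 (mod 7), P does NOT lie on the curve.


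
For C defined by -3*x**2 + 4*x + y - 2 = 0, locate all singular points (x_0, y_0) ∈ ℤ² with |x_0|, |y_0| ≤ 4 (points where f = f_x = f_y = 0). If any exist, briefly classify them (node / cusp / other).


No singular points in the scanned grid; C is smooth there.

Compute partial derivatives:
  f_x = 4 - 6*x.
  f_y = 1.
f_y = 1 is a nonzero constant, so f_y never vanishes: no point (x, y) can satisfy f = f_x = f_y = 0. In particular no (x, y) ∈ {−4, ..., 4}² is singular; the curve is smooth.


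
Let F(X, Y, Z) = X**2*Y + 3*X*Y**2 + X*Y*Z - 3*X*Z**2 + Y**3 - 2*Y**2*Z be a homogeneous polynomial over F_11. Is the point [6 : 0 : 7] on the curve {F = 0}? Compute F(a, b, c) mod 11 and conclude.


F(6,0,7) ≡ 9 (mod 11); P is NOT on the curve.

Evaluate F(6, 0, 7) term-by-term (mod 11).
  X**2*Y ↦ 1·36·0·1 = 0
  3*X*Y**2 ↦ 3·6·0·1 = 0
  X*Y*Z ↦ 1·6·0·7 = 0
  -3*X*Z**2 ↦ -3·6·1·49 = -882
  Y**3 ↦ 1·1·0·1 = 0
  -2*Y**2*Z ↦ -2·1·0·7 = 0
Sum: F(6, 0, 7) = (0) + (0) + (0) + (-882) + (0) + (0) = -882.
Reducing mod 11: -882 ≡ 9 (mod 11).
Since F(a, b, c) ≡ 9 ≠ 0 (mod 11), P does NOT lie on the curve.


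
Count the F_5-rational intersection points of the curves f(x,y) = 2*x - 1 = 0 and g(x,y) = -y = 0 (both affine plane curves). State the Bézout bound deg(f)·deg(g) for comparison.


Common zeros: {(3, 0)}; count = 1; Bézout bound = 1.

deg(f) = 1, deg(g) = 1, so Bézout bound = 1.
Scan x ∈ F_5. For each x, list the y ∈ F_5 with f(x, y) ≡ 0 and those with g(x, y) ≡ 0 (mod 5); the common zeros in that column are the intersection.
  x = 0: f ≡ 0 at y ∈ ∅; g ≡ 0 at y ∈ {0}; common: ∅.
  x = 1: f ≡ 0 at y ∈ ∅; g ≡ 0 at y ∈ {0}; common: ∅.
  x = 2: f ≡ 0 at y ∈ ∅; g ≡ 0 at y ∈ {0}; common: ∅.
  x = 3: f ≡ 0 at y ∈ {0, 1, 2, 3, 4}; g ≡ 0 at y ∈ {0}; common: {0}.
  x = 4: f ≡ 0 at y ∈ ∅; g ≡ 0 at y ∈ {0}; common: ∅.
Collecting: common zeros = {(3, 0)}, so the count is 1.
Comparison with the Bézout bound: 1 ≤ 1 = deg(f)·deg(g), as expected for curves with no common component (the bound is attained).
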